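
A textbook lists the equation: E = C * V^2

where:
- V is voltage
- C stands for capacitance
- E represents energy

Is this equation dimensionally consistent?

Yes

V (voltage) has dimensions [I^-1 L^2 M T^-3].
C (capacitance) has dimensions [I^2 L^-2 M^-1 T^4].
E (energy) has dimensions [L^2 M T^-2].

Left side: [L^2 M T^-2]
Right side: [L^2 M T^-2]

Both sides have the same dimensions, so the equation is dimensionally consistent.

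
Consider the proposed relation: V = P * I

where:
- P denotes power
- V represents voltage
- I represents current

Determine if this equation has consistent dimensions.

No

P (power) has dimensions [L^2 M T^-3].
V (voltage) has dimensions [I^-1 L^2 M T^-3].
I (current) has dimensions [I].

Left side: [I^-1 L^2 M T^-3]
Right side: [I L^2 M T^-3]

The two sides have different dimensions, so the equation is NOT dimensionally consistent.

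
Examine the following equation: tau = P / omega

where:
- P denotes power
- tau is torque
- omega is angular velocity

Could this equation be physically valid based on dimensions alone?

Yes

P (power) has dimensions [L^2 M T^-3].
tau (torque) has dimensions [L^2 M T^-2].
omega (angular velocity) has dimensions [T^-1].

Left side: [L^2 M T^-2]
Right side: [L^2 M T^-2]

Both sides have the same dimensions, so the equation is dimensionally consistent.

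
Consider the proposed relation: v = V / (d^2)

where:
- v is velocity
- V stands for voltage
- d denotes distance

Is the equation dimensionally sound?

No

v (velocity) has dimensions [L T^-1].
V (voltage) has dimensions [I^-1 L^2 M T^-3].
d (distance) has dimensions [L].

Left side: [L T^-1]
Right side: [I^-1 M T^-3]

The two sides have different dimensions, so the equation is NOT dimensionally consistent.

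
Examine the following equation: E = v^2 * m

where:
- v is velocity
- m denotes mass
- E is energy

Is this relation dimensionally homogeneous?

Yes

v (velocity) has dimensions [L T^-1].
m (mass) has dimensions [M].
E (energy) has dimensions [L^2 M T^-2].

Left side: [L^2 M T^-2]
Right side: [L^2 M T^-2]

Both sides have the same dimensions, so the equation is dimensionally consistent.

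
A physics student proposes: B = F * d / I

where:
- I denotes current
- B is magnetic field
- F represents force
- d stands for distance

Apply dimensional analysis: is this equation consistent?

No

I (current) has dimensions [I].
B (magnetic field) has dimensions [I^-1 M T^-2].
F (force) has dimensions [L M T^-2].
d (distance) has dimensions [L].

Left side: [I^-1 M T^-2]
Right side: [I^-1 L^2 M T^-2]

The two sides have different dimensions, so the equation is NOT dimensionally consistent.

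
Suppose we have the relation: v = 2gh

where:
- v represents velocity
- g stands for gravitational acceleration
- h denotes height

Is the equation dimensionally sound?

No

v (velocity) has dimensions [L T^-1].
g (gravitational acceleration) has dimensions [L T^-2].
h (height) has dimensions [L].

Left side: [L T^-1]
Right side: [L^2 T^-2]

The two sides have different dimensions, so the equation is NOT dimensionally consistent.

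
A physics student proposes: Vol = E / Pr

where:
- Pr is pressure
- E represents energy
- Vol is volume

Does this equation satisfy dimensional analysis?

Yes

Pr (pressure) has dimensions [L^-1 M T^-2].
E (energy) has dimensions [L^2 M T^-2].
Vol (volume) has dimensions [L^3].

Left side: [L^3]
Right side: [L^3]

Both sides have the same dimensions, so the equation is dimensionally consistent.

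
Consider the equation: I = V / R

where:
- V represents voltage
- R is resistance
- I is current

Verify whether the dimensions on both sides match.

Yes

V (voltage) has dimensions [I^-1 L^2 M T^-3].
R (resistance) has dimensions [I^-2 L^2 M T^-3].
I (current) has dimensions [I].

Left side: [I]
Right side: [I]

Both sides have the same dimensions, so the equation is dimensionally consistent.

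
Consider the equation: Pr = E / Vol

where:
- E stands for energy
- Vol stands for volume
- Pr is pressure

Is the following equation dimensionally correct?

Yes

E (energy) has dimensions [L^2 M T^-2].
Vol (volume) has dimensions [L^3].
Pr (pressure) has dimensions [L^-1 M T^-2].

Left side: [L^-1 M T^-2]
Right side: [L^-1 M T^-2]

Both sides have the same dimensions, so the equation is dimensionally consistent.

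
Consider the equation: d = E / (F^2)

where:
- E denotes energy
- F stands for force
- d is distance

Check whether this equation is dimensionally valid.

No

E (energy) has dimensions [L^2 M T^-2].
F (force) has dimensions [L M T^-2].
d (distance) has dimensions [L].

Left side: [L]
Right side: [M^-1 T^2]

The two sides have different dimensions, so the equation is NOT dimensionally consistent.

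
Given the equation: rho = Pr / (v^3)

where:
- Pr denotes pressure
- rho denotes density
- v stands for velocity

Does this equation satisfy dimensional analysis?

No

Pr (pressure) has dimensions [L^-1 M T^-2].
rho (density) has dimensions [L^-3 M].
v (velocity) has dimensions [L T^-1].

Left side: [L^-3 M]
Right side: [L^-4 M T]

The two sides have different dimensions, so the equation is NOT dimensionally consistent.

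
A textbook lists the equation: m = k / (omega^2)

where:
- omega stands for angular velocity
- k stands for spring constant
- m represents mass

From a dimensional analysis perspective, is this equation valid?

Yes

omega (angular velocity) has dimensions [T^-1].
k (spring constant) has dimensions [M T^-2].
m (mass) has dimensions [M].

Left side: [M]
Right side: [M]

Both sides have the same dimensions, so the equation is dimensionally consistent.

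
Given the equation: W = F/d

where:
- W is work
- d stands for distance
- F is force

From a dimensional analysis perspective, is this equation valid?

No

W (work) has dimensions [L^2 M T^-2].
d (distance) has dimensions [L].
F (force) has dimensions [L M T^-2].

Left side: [L^2 M T^-2]
Right side: [M T^-2]

The two sides have different dimensions, so the equation is NOT dimensionally consistent.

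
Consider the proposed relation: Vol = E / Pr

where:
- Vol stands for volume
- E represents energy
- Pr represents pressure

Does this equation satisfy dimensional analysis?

Yes

Vol (volume) has dimensions [L^3].
E (energy) has dimensions [L^2 M T^-2].
Pr (pressure) has dimensions [L^-1 M T^-2].

Left side: [L^3]
Right side: [L^3]

Both sides have the same dimensions, so the equation is dimensionally consistent.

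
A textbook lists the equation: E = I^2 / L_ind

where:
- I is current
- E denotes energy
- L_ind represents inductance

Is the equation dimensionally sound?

No

I (current) has dimensions [I].
E (energy) has dimensions [L^2 M T^-2].
L_ind (inductance) has dimensions [I^-2 L^2 M T^-2].

Left side: [L^2 M T^-2]
Right side: [I^4 L^-2 M^-1 T^2]

The two sides have different dimensions, so the equation is NOT dimensionally consistent.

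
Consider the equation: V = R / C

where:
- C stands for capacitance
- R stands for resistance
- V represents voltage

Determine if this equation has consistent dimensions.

No

C (capacitance) has dimensions [I^2 L^-2 M^-1 T^4].
R (resistance) has dimensions [I^-2 L^2 M T^-3].
V (voltage) has dimensions [I^-1 L^2 M T^-3].

Left side: [I^-1 L^2 M T^-3]
Right side: [I^-4 L^4 M^2 T^-7]

The two sides have different dimensions, so the equation is NOT dimensionally consistent.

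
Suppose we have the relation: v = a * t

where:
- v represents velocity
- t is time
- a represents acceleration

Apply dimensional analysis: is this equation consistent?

Yes

v (velocity) has dimensions [L T^-1].
t (time) has dimensions [T].
a (acceleration) has dimensions [L T^-2].

Left side: [L T^-1]
Right side: [L T^-1]

Both sides have the same dimensions, so the equation is dimensionally consistent.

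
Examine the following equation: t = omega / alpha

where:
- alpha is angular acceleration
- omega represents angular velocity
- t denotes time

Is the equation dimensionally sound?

Yes

alpha (angular acceleration) has dimensions [T^-2].
omega (angular velocity) has dimensions [T^-1].
t (time) has dimensions [T].

Left side: [T]
Right side: [T]

Both sides have the same dimensions, so the equation is dimensionally consistent.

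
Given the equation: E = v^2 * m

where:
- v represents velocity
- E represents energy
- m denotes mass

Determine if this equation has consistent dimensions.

Yes

v (velocity) has dimensions [L T^-1].
E (energy) has dimensions [L^2 M T^-2].
m (mass) has dimensions [M].

Left side: [L^2 M T^-2]
Right side: [L^2 M T^-2]

Both sides have the same dimensions, so the equation is dimensionally consistent.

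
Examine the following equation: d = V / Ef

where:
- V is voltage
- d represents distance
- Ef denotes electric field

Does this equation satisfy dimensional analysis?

Yes

V (voltage) has dimensions [I^-1 L^2 M T^-3].
d (distance) has dimensions [L].
Ef (electric field) has dimensions [I^-1 L M T^-3].

Left side: [L]
Right side: [L]

Both sides have the same dimensions, so the equation is dimensionally consistent.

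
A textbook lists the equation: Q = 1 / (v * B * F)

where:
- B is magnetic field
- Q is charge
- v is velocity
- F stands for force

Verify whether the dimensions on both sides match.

No

B (magnetic field) has dimensions [I^-1 M T^-2].
Q (charge) has dimensions [I T].
v (velocity) has dimensions [L T^-1].
F (force) has dimensions [L M T^-2].

Left side: [I T]
Right side: [I L^-2 M^-2 T^5]

The two sides have different dimensions, so the equation is NOT dimensionally consistent.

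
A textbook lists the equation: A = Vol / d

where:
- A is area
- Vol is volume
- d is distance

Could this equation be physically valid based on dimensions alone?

Yes

A (area) has dimensions [L^2].
Vol (volume) has dimensions [L^3].
d (distance) has dimensions [L].

Left side: [L^2]
Right side: [L^2]

Both sides have the same dimensions, so the equation is dimensionally consistent.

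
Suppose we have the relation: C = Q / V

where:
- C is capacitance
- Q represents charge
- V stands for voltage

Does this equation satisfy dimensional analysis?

Yes

C (capacitance) has dimensions [I^2 L^-2 M^-1 T^4].
Q (charge) has dimensions [I T].
V (voltage) has dimensions [I^-1 L^2 M T^-3].

Left side: [I^2 L^-2 M^-1 T^4]
Right side: [I^2 L^-2 M^-1 T^4]

Both sides have the same dimensions, so the equation is dimensionally consistent.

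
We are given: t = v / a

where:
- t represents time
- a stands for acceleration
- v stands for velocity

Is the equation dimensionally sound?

Yes

t (time) has dimensions [T].
a (acceleration) has dimensions [L T^-2].
v (velocity) has dimensions [L T^-1].

Left side: [T]
Right side: [T]

Both sides have the same dimensions, so the equation is dimensionally consistent.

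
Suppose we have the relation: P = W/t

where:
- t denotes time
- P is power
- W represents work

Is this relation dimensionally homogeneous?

Yes

t (time) has dimensions [T].
P (power) has dimensions [L^2 M T^-3].
W (work) has dimensions [L^2 M T^-2].

Left side: [L^2 M T^-3]
Right side: [L^2 M T^-3]

Both sides have the same dimensions, so the equation is dimensionally consistent.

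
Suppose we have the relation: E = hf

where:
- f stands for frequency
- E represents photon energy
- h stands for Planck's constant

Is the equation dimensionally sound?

Yes

f (frequency) has dimensions [T^-1].
E (photon energy) has dimensions [L^2 M T^-2].
h (Planck's constant) has dimensions [L^2 M T^-1].

Left side: [L^2 M T^-2]
Right side: [L^2 M T^-2]

Both sides have the same dimensions, so the equation is dimensionally consistent.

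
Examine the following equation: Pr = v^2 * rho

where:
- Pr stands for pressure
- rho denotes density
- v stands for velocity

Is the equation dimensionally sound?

Yes

Pr (pressure) has dimensions [L^-1 M T^-2].
rho (density) has dimensions [L^-3 M].
v (velocity) has dimensions [L T^-1].

Left side: [L^-1 M T^-2]
Right side: [L^-1 M T^-2]

Both sides have the same dimensions, so the equation is dimensionally consistent.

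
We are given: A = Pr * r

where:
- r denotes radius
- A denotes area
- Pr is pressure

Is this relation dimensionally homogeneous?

No

r (radius) has dimensions [L].
A (area) has dimensions [L^2].
Pr (pressure) has dimensions [L^-1 M T^-2].

Left side: [L^2]
Right side: [M T^-2]

The two sides have different dimensions, so the equation is NOT dimensionally consistent.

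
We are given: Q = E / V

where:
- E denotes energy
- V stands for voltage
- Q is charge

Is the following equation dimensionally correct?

Yes

E (energy) has dimensions [L^2 M T^-2].
V (voltage) has dimensions [I^-1 L^2 M T^-3].
Q (charge) has dimensions [I T].

Left side: [I T]
Right side: [I T]

Both sides have the same dimensions, so the equation is dimensionally consistent.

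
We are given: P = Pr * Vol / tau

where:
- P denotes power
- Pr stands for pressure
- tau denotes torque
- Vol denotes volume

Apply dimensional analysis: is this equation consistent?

No

P (power) has dimensions [L^2 M T^-3].
Pr (pressure) has dimensions [L^-1 M T^-2].
tau (torque) has dimensions [L^2 M T^-2].
Vol (volume) has dimensions [L^3].

Left side: [L^2 M T^-3]
Right side: [dimensionless]

The two sides have different dimensions, so the equation is NOT dimensionally consistent.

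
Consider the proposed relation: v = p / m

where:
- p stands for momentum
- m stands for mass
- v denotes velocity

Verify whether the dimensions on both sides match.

Yes

p (momentum) has dimensions [L M T^-1].
m (mass) has dimensions [M].
v (velocity) has dimensions [L T^-1].

Left side: [L T^-1]
Right side: [L T^-1]

Both sides have the same dimensions, so the equation is dimensionally consistent.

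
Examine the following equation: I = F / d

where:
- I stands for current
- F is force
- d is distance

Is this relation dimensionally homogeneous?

No

I (current) has dimensions [I].
F (force) has dimensions [L M T^-2].
d (distance) has dimensions [L].

Left side: [I]
Right side: [M T^-2]

The two sides have different dimensions, so the equation is NOT dimensionally consistent.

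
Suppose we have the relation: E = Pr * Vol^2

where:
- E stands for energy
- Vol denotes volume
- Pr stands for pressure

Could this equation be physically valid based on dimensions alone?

No

E (energy) has dimensions [L^2 M T^-2].
Vol (volume) has dimensions [L^3].
Pr (pressure) has dimensions [L^-1 M T^-2].

Left side: [L^2 M T^-2]
Right side: [L^5 M T^-2]

The two sides have different dimensions, so the equation is NOT dimensionally consistent.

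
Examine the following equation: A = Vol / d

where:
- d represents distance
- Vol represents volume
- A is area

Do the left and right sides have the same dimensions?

Yes

d (distance) has dimensions [L].
Vol (volume) has dimensions [L^3].
A (area) has dimensions [L^2].

Left side: [L^2]
Right side: [L^2]

Both sides have the same dimensions, so the equation is dimensionally consistent.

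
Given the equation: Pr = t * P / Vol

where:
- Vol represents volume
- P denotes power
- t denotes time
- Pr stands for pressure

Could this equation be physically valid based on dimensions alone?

Yes

Vol (volume) has dimensions [L^3].
P (power) has dimensions [L^2 M T^-3].
t (time) has dimensions [T].
Pr (pressure) has dimensions [L^-1 M T^-2].

Left side: [L^-1 M T^-2]
Right side: [L^-1 M T^-2]

Both sides have the same dimensions, so the equation is dimensionally consistent.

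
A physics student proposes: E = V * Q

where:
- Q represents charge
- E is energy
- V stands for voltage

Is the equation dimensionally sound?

Yes

Q (charge) has dimensions [I T].
E (energy) has dimensions [L^2 M T^-2].
V (voltage) has dimensions [I^-1 L^2 M T^-3].

Left side: [L^2 M T^-2]
Right side: [L^2 M T^-2]

Both sides have the same dimensions, so the equation is dimensionally consistent.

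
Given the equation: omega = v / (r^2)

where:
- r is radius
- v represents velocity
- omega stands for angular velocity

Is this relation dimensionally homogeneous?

No

r (radius) has dimensions [L].
v (velocity) has dimensions [L T^-1].
omega (angular velocity) has dimensions [T^-1].

Left side: [T^-1]
Right side: [L^-1 T^-1]

The two sides have different dimensions, so the equation is NOT dimensionally consistent.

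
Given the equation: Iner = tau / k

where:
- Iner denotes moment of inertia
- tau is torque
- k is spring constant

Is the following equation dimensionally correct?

No

Iner (moment of inertia) has dimensions [L^2 M].
tau (torque) has dimensions [L^2 M T^-2].
k (spring constant) has dimensions [M T^-2].

Left side: [L^2 M]
Right side: [L^2]

The two sides have different dimensions, so the equation is NOT dimensionally consistent.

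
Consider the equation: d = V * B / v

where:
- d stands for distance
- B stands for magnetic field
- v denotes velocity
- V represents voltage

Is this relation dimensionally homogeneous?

No

d (distance) has dimensions [L].
B (magnetic field) has dimensions [I^-1 M T^-2].
v (velocity) has dimensions [L T^-1].
V (voltage) has dimensions [I^-1 L^2 M T^-3].

Left side: [L]
Right side: [I^-2 L M^2 T^-4]

The two sides have different dimensions, so the equation is NOT dimensionally consistent.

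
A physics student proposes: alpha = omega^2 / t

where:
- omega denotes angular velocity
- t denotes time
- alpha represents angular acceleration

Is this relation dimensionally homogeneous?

No

omega (angular velocity) has dimensions [T^-1].
t (time) has dimensions [T].
alpha (angular acceleration) has dimensions [T^-2].

Left side: [T^-2]
Right side: [T^-3]

The two sides have different dimensions, so the equation is NOT dimensionally consistent.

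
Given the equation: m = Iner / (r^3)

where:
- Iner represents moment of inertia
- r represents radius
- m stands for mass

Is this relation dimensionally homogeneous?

No

Iner (moment of inertia) has dimensions [L^2 M].
r (radius) has dimensions [L].
m (mass) has dimensions [M].

Left side: [M]
Right side: [L^-1 M]

The two sides have different dimensions, so the equation is NOT dimensionally consistent.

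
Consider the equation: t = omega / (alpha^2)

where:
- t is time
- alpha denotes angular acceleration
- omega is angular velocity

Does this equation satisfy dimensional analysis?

No

t (time) has dimensions [T].
alpha (angular acceleration) has dimensions [T^-2].
omega (angular velocity) has dimensions [T^-1].

Left side: [T]
Right side: [T^3]

The two sides have different dimensions, so the equation is NOT dimensionally consistent.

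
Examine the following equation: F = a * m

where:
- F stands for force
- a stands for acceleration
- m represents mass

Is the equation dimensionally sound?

Yes

F (force) has dimensions [L M T^-2].
a (acceleration) has dimensions [L T^-2].
m (mass) has dimensions [M].

Left side: [L M T^-2]
Right side: [L M T^-2]

Both sides have the same dimensions, so the equation is dimensionally consistent.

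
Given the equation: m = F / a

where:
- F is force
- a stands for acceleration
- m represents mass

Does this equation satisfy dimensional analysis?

Yes

F (force) has dimensions [L M T^-2].
a (acceleration) has dimensions [L T^-2].
m (mass) has dimensions [M].

Left side: [M]
Right side: [M]

Both sides have the same dimensions, so the equation is dimensionally consistent.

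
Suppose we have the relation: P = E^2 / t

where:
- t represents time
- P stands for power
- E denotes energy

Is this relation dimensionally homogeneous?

No

t (time) has dimensions [T].
P (power) has dimensions [L^2 M T^-3].
E (energy) has dimensions [L^2 M T^-2].

Left side: [L^2 M T^-3]
Right side: [L^4 M^2 T^-5]

The two sides have different dimensions, so the equation is NOT dimensionally consistent.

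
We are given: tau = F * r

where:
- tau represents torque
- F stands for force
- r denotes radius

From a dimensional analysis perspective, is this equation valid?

Yes

tau (torque) has dimensions [L^2 M T^-2].
F (force) has dimensions [L M T^-2].
r (radius) has dimensions [L].

Left side: [L^2 M T^-2]
Right side: [L^2 M T^-2]

Both sides have the same dimensions, so the equation is dimensionally consistent.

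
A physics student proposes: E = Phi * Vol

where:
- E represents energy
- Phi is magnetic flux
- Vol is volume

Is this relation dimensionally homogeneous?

No

E (energy) has dimensions [L^2 M T^-2].
Phi (magnetic flux) has dimensions [I^-1 L^2 M T^-2].
Vol (volume) has dimensions [L^3].

Left side: [L^2 M T^-2]
Right side: [I^-1 L^5 M T^-2]

The two sides have different dimensions, so the equation is NOT dimensionally consistent.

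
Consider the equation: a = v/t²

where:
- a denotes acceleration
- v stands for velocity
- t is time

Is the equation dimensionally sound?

No

a (acceleration) has dimensions [L T^-2].
v (velocity) has dimensions [L T^-1].
t (time) has dimensions [T].

Left side: [L T^-2]
Right side: [L T^-3]

The two sides have different dimensions, so the equation is NOT dimensionally consistent.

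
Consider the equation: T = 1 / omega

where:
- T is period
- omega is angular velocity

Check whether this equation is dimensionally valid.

Yes

T (period) has dimensions [T].
omega (angular velocity) has dimensions [T^-1].

Left side: [T]
Right side: [T]

Both sides have the same dimensions, so the equation is dimensionally consistent.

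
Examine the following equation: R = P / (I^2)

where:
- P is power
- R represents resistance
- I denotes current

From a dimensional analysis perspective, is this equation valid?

Yes

P (power) has dimensions [L^2 M T^-3].
R (resistance) has dimensions [I^-2 L^2 M T^-3].
I (current) has dimensions [I].

Left side: [I^-2 L^2 M T^-3]
Right side: [I^-2 L^2 M T^-3]

Both sides have the same dimensions, so the equation is dimensionally consistent.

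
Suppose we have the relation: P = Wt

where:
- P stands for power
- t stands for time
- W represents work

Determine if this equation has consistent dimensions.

No

P (power) has dimensions [L^2 M T^-3].
t (time) has dimensions [T].
W (work) has dimensions [L^2 M T^-2].

Left side: [L^2 M T^-3]
Right side: [L^2 M T^-1]

The two sides have different dimensions, so the equation is NOT dimensionally consistent.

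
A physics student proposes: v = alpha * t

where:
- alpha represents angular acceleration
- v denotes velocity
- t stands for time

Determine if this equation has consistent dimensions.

No

alpha (angular acceleration) has dimensions [T^-2].
v (velocity) has dimensions [L T^-1].
t (time) has dimensions [T].

Left side: [L T^-1]
Right side: [T^-1]

The two sides have different dimensions, so the equation is NOT dimensionally consistent.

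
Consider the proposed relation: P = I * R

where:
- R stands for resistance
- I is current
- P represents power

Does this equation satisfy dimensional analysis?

No

R (resistance) has dimensions [I^-2 L^2 M T^-3].
I (current) has dimensions [I].
P (power) has dimensions [L^2 M T^-3].

Left side: [L^2 M T^-3]
Right side: [I^-1 L^2 M T^-3]

The two sides have different dimensions, so the equation is NOT dimensionally consistent.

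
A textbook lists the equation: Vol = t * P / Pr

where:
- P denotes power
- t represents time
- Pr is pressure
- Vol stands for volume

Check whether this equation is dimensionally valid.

Yes

P (power) has dimensions [L^2 M T^-3].
t (time) has dimensions [T].
Pr (pressure) has dimensions [L^-1 M T^-2].
Vol (volume) has dimensions [L^3].

Left side: [L^3]
Right side: [L^3]

Both sides have the same dimensions, so the equation is dimensionally consistent.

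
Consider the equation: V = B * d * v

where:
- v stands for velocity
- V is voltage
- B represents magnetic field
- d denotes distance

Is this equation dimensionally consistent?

Yes

v (velocity) has dimensions [L T^-1].
V (voltage) has dimensions [I^-1 L^2 M T^-3].
B (magnetic field) has dimensions [I^-1 M T^-2].
d (distance) has dimensions [L].

Left side: [I^-1 L^2 M T^-3]
Right side: [I^-1 L^2 M T^-3]

Both sides have the same dimensions, so the equation is dimensionally consistent.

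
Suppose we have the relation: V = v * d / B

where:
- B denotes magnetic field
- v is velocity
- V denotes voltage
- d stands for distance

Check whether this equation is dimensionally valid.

No

B (magnetic field) has dimensions [I^-1 M T^-2].
v (velocity) has dimensions [L T^-1].
V (voltage) has dimensions [I^-1 L^2 M T^-3].
d (distance) has dimensions [L].

Left side: [I^-1 L^2 M T^-3]
Right side: [I L^2 M^-1 T]

The two sides have different dimensions, so the equation is NOT dimensionally consistent.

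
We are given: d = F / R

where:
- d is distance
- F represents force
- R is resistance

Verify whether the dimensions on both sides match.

No

d (distance) has dimensions [L].
F (force) has dimensions [L M T^-2].
R (resistance) has dimensions [I^-2 L^2 M T^-3].

Left side: [L]
Right side: [I^2 L^-1 T]

The two sides have different dimensions, so the equation is NOT dimensionally consistent.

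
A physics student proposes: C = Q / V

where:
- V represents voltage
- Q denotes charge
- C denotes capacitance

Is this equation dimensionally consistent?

Yes

V (voltage) has dimensions [I^-1 L^2 M T^-3].
Q (charge) has dimensions [I T].
C (capacitance) has dimensions [I^2 L^-2 M^-1 T^4].

Left side: [I^2 L^-2 M^-1 T^4]
Right side: [I^2 L^-2 M^-1 T^4]

Both sides have the same dimensions, so the equation is dimensionally consistent.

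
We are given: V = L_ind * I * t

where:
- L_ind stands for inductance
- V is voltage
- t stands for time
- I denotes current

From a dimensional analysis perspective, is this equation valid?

No

L_ind (inductance) has dimensions [I^-2 L^2 M T^-2].
V (voltage) has dimensions [I^-1 L^2 M T^-3].
t (time) has dimensions [T].
I (current) has dimensions [I].

Left side: [I^-1 L^2 M T^-3]
Right side: [I^-1 L^2 M T^-1]

The two sides have different dimensions, so the equation is NOT dimensionally consistent.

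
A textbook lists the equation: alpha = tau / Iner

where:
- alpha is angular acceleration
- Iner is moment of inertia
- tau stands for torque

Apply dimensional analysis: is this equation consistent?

Yes

alpha (angular acceleration) has dimensions [T^-2].
Iner (moment of inertia) has dimensions [L^2 M].
tau (torque) has dimensions [L^2 M T^-2].

Left side: [T^-2]
Right side: [T^-2]

Both sides have the same dimensions, so the equation is dimensionally consistent.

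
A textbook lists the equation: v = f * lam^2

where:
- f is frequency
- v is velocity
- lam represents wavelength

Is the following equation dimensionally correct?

No

f (frequency) has dimensions [T^-1].
v (velocity) has dimensions [L T^-1].
lam (wavelength) has dimensions [L].

Left side: [L T^-1]
Right side: [L^2 T^-1]

The two sides have different dimensions, so the equation is NOT dimensionally consistent.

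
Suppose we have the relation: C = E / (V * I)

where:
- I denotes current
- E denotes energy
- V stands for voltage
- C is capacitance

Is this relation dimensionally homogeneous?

No

I (current) has dimensions [I].
E (energy) has dimensions [L^2 M T^-2].
V (voltage) has dimensions [I^-1 L^2 M T^-3].
C (capacitance) has dimensions [I^2 L^-2 M^-1 T^4].

Left side: [I^2 L^-2 M^-1 T^4]
Right side: [T]

The two sides have different dimensions, so the equation is NOT dimensionally consistent.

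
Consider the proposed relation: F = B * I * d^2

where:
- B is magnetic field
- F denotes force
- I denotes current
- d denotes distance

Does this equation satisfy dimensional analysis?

No

B (magnetic field) has dimensions [I^-1 M T^-2].
F (force) has dimensions [L M T^-2].
I (current) has dimensions [I].
d (distance) has dimensions [L].

Left side: [L M T^-2]
Right side: [L^2 M T^-2]

The two sides have different dimensions, so the equation is NOT dimensionally consistent.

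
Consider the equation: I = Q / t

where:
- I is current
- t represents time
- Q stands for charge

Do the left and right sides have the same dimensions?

Yes

I (current) has dimensions [I].
t (time) has dimensions [T].
Q (charge) has dimensions [I T].

Left side: [I]
Right side: [I]

Both sides have the same dimensions, so the equation is dimensionally consistent.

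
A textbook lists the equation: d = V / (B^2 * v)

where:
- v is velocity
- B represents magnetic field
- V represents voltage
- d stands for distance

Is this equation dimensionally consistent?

No

v (velocity) has dimensions [L T^-1].
B (magnetic field) has dimensions [I^-1 M T^-2].
V (voltage) has dimensions [I^-1 L^2 M T^-3].
d (distance) has dimensions [L].

Left side: [L]
Right side: [I L M^-1 T^2]

The two sides have different dimensions, so the equation is NOT dimensionally consistent.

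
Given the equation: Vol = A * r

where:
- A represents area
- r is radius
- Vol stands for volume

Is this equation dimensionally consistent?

Yes

A (area) has dimensions [L^2].
r (radius) has dimensions [L].
Vol (volume) has dimensions [L^3].

Left side: [L^3]
Right side: [L^3]

Both sides have the same dimensions, so the equation is dimensionally consistent.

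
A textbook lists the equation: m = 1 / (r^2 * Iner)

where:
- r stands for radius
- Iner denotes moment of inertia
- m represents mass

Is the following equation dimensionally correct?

No

r (radius) has dimensions [L].
Iner (moment of inertia) has dimensions [L^2 M].
m (mass) has dimensions [M].

Left side: [M]
Right side: [L^-4 M^-1]

The two sides have different dimensions, so the equation is NOT dimensionally consistent.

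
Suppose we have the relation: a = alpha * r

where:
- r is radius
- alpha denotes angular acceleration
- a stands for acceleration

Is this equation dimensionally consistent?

Yes

r (radius) has dimensions [L].
alpha (angular acceleration) has dimensions [T^-2].
a (acceleration) has dimensions [L T^-2].

Left side: [L T^-2]
Right side: [L T^-2]

Both sides have the same dimensions, so the equation is dimensionally consistent.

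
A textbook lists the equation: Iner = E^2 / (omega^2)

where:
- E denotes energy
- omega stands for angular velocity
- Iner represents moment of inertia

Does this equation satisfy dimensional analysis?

No

E (energy) has dimensions [L^2 M T^-2].
omega (angular velocity) has dimensions [T^-1].
Iner (moment of inertia) has dimensions [L^2 M].

Left side: [L^2 M]
Right side: [L^4 M^2 T^-2]

The two sides have different dimensions, so the equation is NOT dimensionally consistent.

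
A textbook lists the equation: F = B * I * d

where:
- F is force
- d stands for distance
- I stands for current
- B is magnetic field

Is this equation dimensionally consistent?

Yes

F (force) has dimensions [L M T^-2].
d (distance) has dimensions [L].
I (current) has dimensions [I].
B (magnetic field) has dimensions [I^-1 M T^-2].

Left side: [L M T^-2]
Right side: [L M T^-2]

Both sides have the same dimensions, so the equation is dimensionally consistent.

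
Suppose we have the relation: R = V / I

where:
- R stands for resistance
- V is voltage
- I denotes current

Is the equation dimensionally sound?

Yes

R (resistance) has dimensions [I^-2 L^2 M T^-3].
V (voltage) has dimensions [I^-1 L^2 M T^-3].
I (current) has dimensions [I].

Left side: [I^-2 L^2 M T^-3]
Right side: [I^-2 L^2 M T^-3]

Both sides have the same dimensions, so the equation is dimensionally consistent.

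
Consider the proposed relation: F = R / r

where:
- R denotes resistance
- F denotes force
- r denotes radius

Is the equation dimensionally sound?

No

R (resistance) has dimensions [I^-2 L^2 M T^-3].
F (force) has dimensions [L M T^-2].
r (radius) has dimensions [L].

Left side: [L M T^-2]
Right side: [I^-2 L M T^-3]

The two sides have different dimensions, so the equation is NOT dimensionally consistent.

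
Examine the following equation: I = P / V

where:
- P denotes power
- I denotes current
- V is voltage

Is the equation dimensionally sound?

Yes

P (power) has dimensions [L^2 M T^-3].
I (current) has dimensions [I].
V (voltage) has dimensions [I^-1 L^2 M T^-3].

Left side: [I]
Right side: [I]

Both sides have the same dimensions, so the equation is dimensionally consistent.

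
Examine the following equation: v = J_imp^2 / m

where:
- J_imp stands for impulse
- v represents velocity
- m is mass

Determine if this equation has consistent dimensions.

No

J_imp (impulse) has dimensions [L M T^-1].
v (velocity) has dimensions [L T^-1].
m (mass) has dimensions [M].

Left side: [L T^-1]
Right side: [L^2 M T^-2]

The two sides have different dimensions, so the equation is NOT dimensionally consistent.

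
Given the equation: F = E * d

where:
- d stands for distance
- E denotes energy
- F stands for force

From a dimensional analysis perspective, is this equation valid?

No

d (distance) has dimensions [L].
E (energy) has dimensions [L^2 M T^-2].
F (force) has dimensions [L M T^-2].

Left side: [L M T^-2]
Right side: [L^3 M T^-2]

The two sides have different dimensions, so the equation is NOT dimensionally consistent.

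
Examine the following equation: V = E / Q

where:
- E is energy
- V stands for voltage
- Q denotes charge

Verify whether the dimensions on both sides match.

Yes

E (energy) has dimensions [L^2 M T^-2].
V (voltage) has dimensions [I^-1 L^2 M T^-3].
Q (charge) has dimensions [I T].

Left side: [I^-1 L^2 M T^-3]
Right side: [I^-1 L^2 M T^-3]

Both sides have the same dimensions, so the equation is dimensionally consistent.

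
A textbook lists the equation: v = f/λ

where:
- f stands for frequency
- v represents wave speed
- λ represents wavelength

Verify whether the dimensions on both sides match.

No

f (frequency) has dimensions [T^-1].
v (wave speed) has dimensions [L T^-1].
λ (wavelength) has dimensions [L].

Left side: [L T^-1]
Right side: [L^-1 T^-1]

The two sides have different dimensions, so the equation is NOT dimensionally consistent.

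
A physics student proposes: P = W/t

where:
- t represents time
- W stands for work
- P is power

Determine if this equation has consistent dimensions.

Yes

t (time) has dimensions [T].
W (work) has dimensions [L^2 M T^-2].
P (power) has dimensions [L^2 M T^-3].

Left side: [L^2 M T^-3]
Right side: [L^2 M T^-3]

Both sides have the same dimensions, so the equation is dimensionally consistent.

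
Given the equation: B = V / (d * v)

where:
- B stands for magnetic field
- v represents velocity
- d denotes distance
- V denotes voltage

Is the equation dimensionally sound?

Yes

B (magnetic field) has dimensions [I^-1 M T^-2].
v (velocity) has dimensions [L T^-1].
d (distance) has dimensions [L].
V (voltage) has dimensions [I^-1 L^2 M T^-3].

Left side: [I^-1 M T^-2]
Right side: [I^-1 M T^-2]

Both sides have the same dimensions, so the equation is dimensionally consistent.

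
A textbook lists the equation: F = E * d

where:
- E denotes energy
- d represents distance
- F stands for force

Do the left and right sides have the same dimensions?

No

E (energy) has dimensions [L^2 M T^-2].
d (distance) has dimensions [L].
F (force) has dimensions [L M T^-2].

Left side: [L M T^-2]
Right side: [L^3 M T^-2]

The two sides have different dimensions, so the equation is NOT dimensionally consistent.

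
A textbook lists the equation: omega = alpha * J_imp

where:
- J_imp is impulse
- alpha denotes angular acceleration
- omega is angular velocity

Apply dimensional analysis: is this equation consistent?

No

J_imp (impulse) has dimensions [L M T^-1].
alpha (angular acceleration) has dimensions [T^-2].
omega (angular velocity) has dimensions [T^-1].

Left side: [T^-1]
Right side: [L M T^-3]

The two sides have different dimensions, so the equation is NOT dimensionally consistent.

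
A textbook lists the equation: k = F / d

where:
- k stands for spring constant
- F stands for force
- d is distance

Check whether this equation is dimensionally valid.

Yes

k (spring constant) has dimensions [M T^-2].
F (force) has dimensions [L M T^-2].
d (distance) has dimensions [L].

Left side: [M T^-2]
Right side: [M T^-2]

Both sides have the same dimensions, so the equation is dimensionally consistent.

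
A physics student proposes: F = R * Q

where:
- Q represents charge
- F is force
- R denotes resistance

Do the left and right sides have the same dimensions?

No

Q (charge) has dimensions [I T].
F (force) has dimensions [L M T^-2].
R (resistance) has dimensions [I^-2 L^2 M T^-3].

Left side: [L M T^-2]
Right side: [I^-1 L^2 M T^-2]

The two sides have different dimensions, so the equation is NOT dimensionally consistent.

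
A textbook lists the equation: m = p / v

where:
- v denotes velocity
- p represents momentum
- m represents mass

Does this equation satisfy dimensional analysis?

Yes

v (velocity) has dimensions [L T^-1].
p (momentum) has dimensions [L M T^-1].
m (mass) has dimensions [M].

Left side: [M]
Right side: [M]

Both sides have the same dimensions, so the equation is dimensionally consistent.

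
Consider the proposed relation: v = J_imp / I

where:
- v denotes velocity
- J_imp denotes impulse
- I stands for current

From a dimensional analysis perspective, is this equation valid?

No

v (velocity) has dimensions [L T^-1].
J_imp (impulse) has dimensions [L M T^-1].
I (current) has dimensions [I].

Left side: [L T^-1]
Right side: [I^-1 L M T^-1]

The two sides have different dimensions, so the equation is NOT dimensionally consistent.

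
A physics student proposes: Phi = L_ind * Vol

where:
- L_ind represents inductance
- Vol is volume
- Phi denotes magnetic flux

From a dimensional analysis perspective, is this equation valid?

No

L_ind (inductance) has dimensions [I^-2 L^2 M T^-2].
Vol (volume) has dimensions [L^3].
Phi (magnetic flux) has dimensions [I^-1 L^2 M T^-2].

Left side: [I^-1 L^2 M T^-2]
Right side: [I^-2 L^5 M T^-2]

The two sides have different dimensions, so the equation is NOT dimensionally consistent.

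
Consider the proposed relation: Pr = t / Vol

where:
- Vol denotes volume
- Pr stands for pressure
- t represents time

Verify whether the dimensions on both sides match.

No

Vol (volume) has dimensions [L^3].
Pr (pressure) has dimensions [L^-1 M T^-2].
t (time) has dimensions [T].

Left side: [L^-1 M T^-2]
Right side: [L^-3 T]

The two sides have different dimensions, so the equation is NOT dimensionally consistent.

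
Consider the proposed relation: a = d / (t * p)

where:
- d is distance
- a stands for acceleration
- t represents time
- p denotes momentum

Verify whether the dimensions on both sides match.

No

d (distance) has dimensions [L].
a (acceleration) has dimensions [L T^-2].
t (time) has dimensions [T].
p (momentum) has dimensions [L M T^-1].

Left side: [L T^-2]
Right side: [M^-1]

The two sides have different dimensions, so the equation is NOT dimensionally consistent.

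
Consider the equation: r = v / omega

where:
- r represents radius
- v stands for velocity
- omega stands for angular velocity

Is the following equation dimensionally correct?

Yes

r (radius) has dimensions [L].
v (velocity) has dimensions [L T^-1].
omega (angular velocity) has dimensions [T^-1].

Left side: [L]
Right side: [L]

Both sides have the same dimensions, so the equation is dimensionally consistent.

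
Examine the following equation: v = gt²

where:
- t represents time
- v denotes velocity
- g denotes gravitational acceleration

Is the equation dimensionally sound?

No

t (time) has dimensions [T].
v (velocity) has dimensions [L T^-1].
g (gravitational acceleration) has dimensions [L T^-2].

Left side: [L T^-1]
Right side: [L]

The two sides have different dimensions, so the equation is NOT dimensionally consistent.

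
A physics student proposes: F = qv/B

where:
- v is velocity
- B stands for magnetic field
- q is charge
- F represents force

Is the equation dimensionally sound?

No

v (velocity) has dimensions [L T^-1].
B (magnetic field) has dimensions [I^-1 M T^-2].
q (charge) has dimensions [I T].
F (force) has dimensions [L M T^-2].

Left side: [L M T^-2]
Right side: [I^2 L M^-1 T^2]

The two sides have different dimensions, so the equation is NOT dimensionally consistent.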